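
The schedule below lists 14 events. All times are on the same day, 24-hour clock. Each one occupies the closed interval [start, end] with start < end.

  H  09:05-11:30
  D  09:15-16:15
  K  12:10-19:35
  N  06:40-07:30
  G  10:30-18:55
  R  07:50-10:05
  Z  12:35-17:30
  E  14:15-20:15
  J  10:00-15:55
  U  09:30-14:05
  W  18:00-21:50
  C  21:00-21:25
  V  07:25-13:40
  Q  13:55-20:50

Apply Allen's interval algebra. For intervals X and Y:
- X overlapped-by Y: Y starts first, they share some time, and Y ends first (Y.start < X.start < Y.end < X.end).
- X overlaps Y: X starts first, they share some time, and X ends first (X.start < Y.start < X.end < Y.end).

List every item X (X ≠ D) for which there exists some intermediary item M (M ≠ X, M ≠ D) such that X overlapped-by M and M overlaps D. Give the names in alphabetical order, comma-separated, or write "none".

G, H, J, K, U, Z

Target D = [09:15, 16:15].
Intermediaries M with M overlaps D: H, R, V.
Via H — items with X overlapped-by H: G, J, U.
Via R — items with X overlapped-by R: H, J, U.
Via V — items with X overlapped-by V: G, J, K, U, Z.
Union: G, H, J, K, U, Z.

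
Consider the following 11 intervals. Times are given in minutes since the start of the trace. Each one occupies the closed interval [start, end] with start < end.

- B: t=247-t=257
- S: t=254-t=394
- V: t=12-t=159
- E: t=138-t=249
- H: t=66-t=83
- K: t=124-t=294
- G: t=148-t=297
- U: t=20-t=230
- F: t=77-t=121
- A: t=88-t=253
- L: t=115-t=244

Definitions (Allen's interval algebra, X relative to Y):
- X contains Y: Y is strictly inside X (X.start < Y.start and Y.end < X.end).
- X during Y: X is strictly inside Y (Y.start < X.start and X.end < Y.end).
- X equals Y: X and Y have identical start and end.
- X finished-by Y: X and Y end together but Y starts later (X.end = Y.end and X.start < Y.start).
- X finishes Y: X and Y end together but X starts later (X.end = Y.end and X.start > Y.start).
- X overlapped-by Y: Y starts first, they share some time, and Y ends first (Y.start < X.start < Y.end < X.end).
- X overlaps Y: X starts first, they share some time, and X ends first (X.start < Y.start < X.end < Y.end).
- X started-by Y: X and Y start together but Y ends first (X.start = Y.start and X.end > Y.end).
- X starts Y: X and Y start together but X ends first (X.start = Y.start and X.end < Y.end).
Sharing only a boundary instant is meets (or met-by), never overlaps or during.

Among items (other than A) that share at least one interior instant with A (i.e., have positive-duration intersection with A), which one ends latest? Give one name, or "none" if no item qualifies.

G

Target A = [t=88, t=253].
B [t=247, t=257] → overlapped-by → candidate.
E [t=138, t=249] → during → candidate.
F [t=77, t=121] → overlaps → candidate.
G [t=148, t=297] → overlapped-by → candidate.
H [t=66, t=83] → before → excluded.
K [t=124, t=294] → overlapped-by → candidate.
L [t=115, t=244] → during → candidate.
S [t=254, t=394] → after → excluded.
U [t=20, t=230] → overlaps → candidate.
V [t=12, t=159] → overlaps → candidate.
Among candidates, latest end is t=297 → G.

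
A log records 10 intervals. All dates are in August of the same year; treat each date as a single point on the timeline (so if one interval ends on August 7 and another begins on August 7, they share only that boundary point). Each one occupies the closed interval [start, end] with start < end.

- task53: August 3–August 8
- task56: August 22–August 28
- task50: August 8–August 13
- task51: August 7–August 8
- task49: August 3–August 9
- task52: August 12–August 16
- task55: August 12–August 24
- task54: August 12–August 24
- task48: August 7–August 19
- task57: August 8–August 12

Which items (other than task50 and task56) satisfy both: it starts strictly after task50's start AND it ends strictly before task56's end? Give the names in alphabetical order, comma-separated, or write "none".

Conditions: its start is strictly after task50's start (X.start > August 8) AND its end is strictly before task56's end (X.end < August 28).
task48: start August 7 > August 8? ✗; end August 19 < August 28? ✓ → no.
task49: start August 3 > August 8? ✗; end August 9 < August 28? ✓ → no.
task51: start August 7 > August 8? ✗; end August 8 < August 28? ✓ → no.
task52: start August 12 > August 8? ✓; end August 16 < August 28? ✓ → yes.
task53: start August 3 > August 8? ✗; end August 8 < August 28? ✓ → no.
task54: start August 12 > August 8? ✓; end August 24 < August 28? ✓ → yes.
task55: start August 12 > August 8? ✓; end August 24 < August 28? ✓ → yes.
task57: start August 8 > August 8? ✗; end August 12 < August 28? ✓ → no.
Result: task52, task54, task55.

task52, task54, task55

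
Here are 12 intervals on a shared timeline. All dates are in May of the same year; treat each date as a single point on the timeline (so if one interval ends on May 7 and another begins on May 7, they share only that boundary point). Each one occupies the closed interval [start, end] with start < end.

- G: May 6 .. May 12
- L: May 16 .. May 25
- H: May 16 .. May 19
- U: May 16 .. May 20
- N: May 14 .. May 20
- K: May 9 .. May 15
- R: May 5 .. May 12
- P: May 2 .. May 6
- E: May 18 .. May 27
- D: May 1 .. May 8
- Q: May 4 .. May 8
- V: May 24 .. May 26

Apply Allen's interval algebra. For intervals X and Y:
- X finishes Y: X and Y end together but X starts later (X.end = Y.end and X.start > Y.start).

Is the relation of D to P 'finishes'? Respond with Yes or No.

D = [May 1, May 8], P = [May 2, May 6].
Actual relation of D to P: contains.
Asked whether 'finishes' holds → No.

No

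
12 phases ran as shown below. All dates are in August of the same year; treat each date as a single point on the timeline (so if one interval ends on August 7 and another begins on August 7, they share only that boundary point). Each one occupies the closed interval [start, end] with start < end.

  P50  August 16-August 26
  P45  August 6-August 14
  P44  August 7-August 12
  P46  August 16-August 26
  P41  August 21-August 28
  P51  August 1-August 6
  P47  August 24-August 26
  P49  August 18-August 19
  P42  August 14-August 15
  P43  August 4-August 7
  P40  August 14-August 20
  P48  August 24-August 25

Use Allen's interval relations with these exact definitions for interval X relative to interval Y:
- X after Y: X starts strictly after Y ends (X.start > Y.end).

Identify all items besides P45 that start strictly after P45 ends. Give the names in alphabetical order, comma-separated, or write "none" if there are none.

Target P45 = [August 6, August 14].
P40 [August 14, August 20] → met-by → no.
P41 [August 21, August 28] → after → yes.
P42 [August 14, August 15] → met-by → no.
P43 [August 4, August 7] → overlaps → no.
P44 [August 7, August 12] → during → no.
P46 [August 16, August 26] → after → yes.
P47 [August 24, August 26] → after → yes.
P48 [August 24, August 25] → after → yes.
P49 [August 18, August 19] → after → yes.
P50 [August 16, August 26] → after → yes.
P51 [August 1, August 6] → meets → no.
Result: P41, P46, P47, P48, P49, P50.

P41, P46, P47, P48, P49, P50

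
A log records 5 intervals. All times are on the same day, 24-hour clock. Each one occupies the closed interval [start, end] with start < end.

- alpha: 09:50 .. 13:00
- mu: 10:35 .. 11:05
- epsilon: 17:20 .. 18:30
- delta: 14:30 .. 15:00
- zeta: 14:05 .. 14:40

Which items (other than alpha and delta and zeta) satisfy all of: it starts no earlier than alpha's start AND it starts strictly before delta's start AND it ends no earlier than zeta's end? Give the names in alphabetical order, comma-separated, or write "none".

none

Conditions: its start is no earlier than alpha's start (X.start >= 09:50) AND its start is strictly before delta's start (X.start < 14:30) AND its end is no earlier than zeta's end (X.end >= 14:40).
epsilon: start 17:20 >= 09:50? ✓; start 17:20 < 14:30? ✗; end 18:30 >= 14:40? ✓ → no.
mu: start 10:35 >= 09:50? ✓; start 10:35 < 14:30? ✓; end 11:05 >= 14:40? ✗ → no.
Result: none.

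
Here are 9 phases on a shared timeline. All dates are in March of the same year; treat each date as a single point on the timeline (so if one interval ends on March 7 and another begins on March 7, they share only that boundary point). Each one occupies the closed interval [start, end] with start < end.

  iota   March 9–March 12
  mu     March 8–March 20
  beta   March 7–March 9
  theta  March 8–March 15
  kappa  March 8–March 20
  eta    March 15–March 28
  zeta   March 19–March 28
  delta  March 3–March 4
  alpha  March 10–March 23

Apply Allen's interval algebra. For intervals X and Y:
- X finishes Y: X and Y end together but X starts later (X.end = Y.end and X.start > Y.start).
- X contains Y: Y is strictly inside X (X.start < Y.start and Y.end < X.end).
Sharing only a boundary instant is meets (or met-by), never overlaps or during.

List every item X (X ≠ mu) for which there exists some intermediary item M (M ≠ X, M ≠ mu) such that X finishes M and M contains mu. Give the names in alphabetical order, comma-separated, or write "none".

Target mu = [March 8, March 20].
Intermediaries M with M contains mu: none.
Union: none.

none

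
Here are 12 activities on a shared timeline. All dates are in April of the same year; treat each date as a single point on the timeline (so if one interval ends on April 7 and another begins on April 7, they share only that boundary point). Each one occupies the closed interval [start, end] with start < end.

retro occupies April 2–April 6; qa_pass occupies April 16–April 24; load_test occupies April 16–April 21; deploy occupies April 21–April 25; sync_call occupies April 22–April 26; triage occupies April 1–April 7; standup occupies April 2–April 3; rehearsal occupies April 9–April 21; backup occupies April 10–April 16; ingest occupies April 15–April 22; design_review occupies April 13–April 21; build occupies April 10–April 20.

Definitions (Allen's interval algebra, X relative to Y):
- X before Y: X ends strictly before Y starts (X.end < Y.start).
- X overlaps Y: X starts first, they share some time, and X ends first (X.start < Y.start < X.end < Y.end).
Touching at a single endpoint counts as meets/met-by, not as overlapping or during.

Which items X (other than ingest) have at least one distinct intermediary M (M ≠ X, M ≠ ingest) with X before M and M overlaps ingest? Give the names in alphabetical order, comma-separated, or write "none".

Target ingest = [April 15, April 22].
Intermediaries M with M overlaps ingest: backup, build, design_review, rehearsal.
Via backup — items with X before backup: retro, standup, triage.
Via build — items with X before build: retro, standup, triage.
Via design_review — items with X before design_review: retro, standup, triage.
Via rehearsal — items with X before rehearsal: retro, standup, triage.
Union: retro, standup, triage.

retro, standup, triage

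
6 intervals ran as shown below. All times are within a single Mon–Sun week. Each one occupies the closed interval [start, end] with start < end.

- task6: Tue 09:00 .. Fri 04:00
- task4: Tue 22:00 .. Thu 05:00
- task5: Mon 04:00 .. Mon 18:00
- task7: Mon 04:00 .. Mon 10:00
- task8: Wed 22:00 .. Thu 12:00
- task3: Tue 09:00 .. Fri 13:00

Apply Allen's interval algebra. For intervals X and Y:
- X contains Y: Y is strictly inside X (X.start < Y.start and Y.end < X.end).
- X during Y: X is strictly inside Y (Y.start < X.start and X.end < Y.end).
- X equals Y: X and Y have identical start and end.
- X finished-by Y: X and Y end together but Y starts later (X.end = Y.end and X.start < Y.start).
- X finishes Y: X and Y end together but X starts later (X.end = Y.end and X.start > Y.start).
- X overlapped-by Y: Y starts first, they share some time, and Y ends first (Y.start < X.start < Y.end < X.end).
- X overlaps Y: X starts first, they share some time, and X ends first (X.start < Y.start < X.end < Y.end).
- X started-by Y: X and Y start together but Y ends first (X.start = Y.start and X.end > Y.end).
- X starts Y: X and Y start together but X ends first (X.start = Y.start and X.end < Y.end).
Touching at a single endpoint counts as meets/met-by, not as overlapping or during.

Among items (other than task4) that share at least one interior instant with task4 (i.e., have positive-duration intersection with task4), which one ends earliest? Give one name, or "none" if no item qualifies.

Target task4 = [Tue 22:00, Thu 05:00].
task3 [Tue 09:00, Fri 13:00] → contains → candidate.
task5 [Mon 04:00, Mon 18:00] → before → excluded.
task6 [Tue 09:00, Fri 04:00] → contains → candidate.
task7 [Mon 04:00, Mon 10:00] → before → excluded.
task8 [Wed 22:00, Thu 12:00] → overlapped-by → candidate.
Among candidates, earliest end is Thu 12:00 → task8.

task8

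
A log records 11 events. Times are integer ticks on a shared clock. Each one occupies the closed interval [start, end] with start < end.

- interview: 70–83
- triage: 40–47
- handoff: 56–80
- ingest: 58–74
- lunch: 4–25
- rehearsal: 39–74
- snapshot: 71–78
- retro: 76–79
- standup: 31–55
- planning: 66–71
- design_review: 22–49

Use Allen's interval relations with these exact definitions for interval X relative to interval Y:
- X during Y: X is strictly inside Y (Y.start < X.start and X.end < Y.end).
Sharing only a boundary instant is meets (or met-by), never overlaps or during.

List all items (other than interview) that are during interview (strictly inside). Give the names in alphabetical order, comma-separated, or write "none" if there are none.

Target interview = [70, 83].
design_review [22, 49] → before → no.
handoff [56, 80] → overlaps → no.
ingest [58, 74] → overlaps → no.
lunch [4, 25] → before → no.
planning [66, 71] → overlaps → no.
rehearsal [39, 74] → overlaps → no.
retro [76, 79] → during → yes.
snapshot [71, 78] → during → yes.
standup [31, 55] → before → no.
triage [40, 47] → before → no.
Result: retro, snapshot.

retro, snapshot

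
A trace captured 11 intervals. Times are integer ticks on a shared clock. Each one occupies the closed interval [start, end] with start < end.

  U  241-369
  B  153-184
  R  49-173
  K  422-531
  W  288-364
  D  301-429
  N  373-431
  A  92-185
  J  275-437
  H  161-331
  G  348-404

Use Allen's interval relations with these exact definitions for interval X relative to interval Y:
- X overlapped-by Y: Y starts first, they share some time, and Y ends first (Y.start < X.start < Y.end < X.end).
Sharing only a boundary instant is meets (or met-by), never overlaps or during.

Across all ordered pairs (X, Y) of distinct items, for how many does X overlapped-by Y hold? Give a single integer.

Checking all 110 ordered pairs for relation 'overlapped-by'; matching pairs in alphabetical order:
(A, R): A overlapped-by R ✓
(B, R): B overlapped-by R ✓
(D, H): D overlapped-by H ✓
(D, U): D overlapped-by U ✓
(D, W): D overlapped-by W ✓
(G, U): G overlapped-by U ✓
(G, W): G overlapped-by W ✓
(H, A): H overlapped-by A ✓
(H, B): H overlapped-by B ✓
(H, R): H overlapped-by R ✓
(J, H): J overlapped-by H ✓
(J, U): J overlapped-by U ✓
(K, D): K overlapped-by D ✓
(K, J): K overlapped-by J ✓
(K, N): K overlapped-by N ✓
(N, D): N overlapped-by D ✓
(N, G): N overlapped-by G ✓
(U, H): U overlapped-by H ✓
(W, H): W overlapped-by H ✓
Count: 19.

19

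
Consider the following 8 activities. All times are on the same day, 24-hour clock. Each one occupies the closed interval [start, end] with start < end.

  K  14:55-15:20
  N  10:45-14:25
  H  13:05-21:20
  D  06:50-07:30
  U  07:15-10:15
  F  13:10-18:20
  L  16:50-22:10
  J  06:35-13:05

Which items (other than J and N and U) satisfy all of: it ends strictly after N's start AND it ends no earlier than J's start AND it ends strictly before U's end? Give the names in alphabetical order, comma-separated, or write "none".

Conditions: its end is strictly after N's start (X.end > 10:45) AND its end is no earlier than J's start (X.end >= 06:35) AND its end is strictly before U's end (X.end < 10:15).
D: end 07:30 > 10:45? ✗; end 07:30 >= 06:35? ✓; end 07:30 < 10:15? ✓ → no.
F: end 18:20 > 10:45? ✓; end 18:20 >= 06:35? ✓; end 18:20 < 10:15? ✗ → no.
H: end 21:20 > 10:45? ✓; end 21:20 >= 06:35? ✓; end 21:20 < 10:15? ✗ → no.
K: end 15:20 > 10:45? ✓; end 15:20 >= 06:35? ✓; end 15:20 < 10:15? ✗ → no.
L: end 22:10 > 10:45? ✓; end 22:10 >= 06:35? ✓; end 22:10 < 10:15? ✗ → no.
Result: none.

none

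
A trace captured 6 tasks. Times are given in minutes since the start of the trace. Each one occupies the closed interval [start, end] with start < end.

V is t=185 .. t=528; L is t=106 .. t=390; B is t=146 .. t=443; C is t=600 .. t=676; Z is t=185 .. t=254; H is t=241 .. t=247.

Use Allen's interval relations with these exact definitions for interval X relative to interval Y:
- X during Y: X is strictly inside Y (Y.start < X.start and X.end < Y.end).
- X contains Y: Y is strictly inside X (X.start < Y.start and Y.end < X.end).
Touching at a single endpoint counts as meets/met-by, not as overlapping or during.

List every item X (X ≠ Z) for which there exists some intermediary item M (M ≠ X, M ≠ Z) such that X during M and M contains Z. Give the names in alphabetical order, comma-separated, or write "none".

Target Z = [t=185, t=254].
Intermediaries M with M contains Z: B, L.
Via B — items with X during B: H.
Via L — items with X during L: H.
Union: H.

H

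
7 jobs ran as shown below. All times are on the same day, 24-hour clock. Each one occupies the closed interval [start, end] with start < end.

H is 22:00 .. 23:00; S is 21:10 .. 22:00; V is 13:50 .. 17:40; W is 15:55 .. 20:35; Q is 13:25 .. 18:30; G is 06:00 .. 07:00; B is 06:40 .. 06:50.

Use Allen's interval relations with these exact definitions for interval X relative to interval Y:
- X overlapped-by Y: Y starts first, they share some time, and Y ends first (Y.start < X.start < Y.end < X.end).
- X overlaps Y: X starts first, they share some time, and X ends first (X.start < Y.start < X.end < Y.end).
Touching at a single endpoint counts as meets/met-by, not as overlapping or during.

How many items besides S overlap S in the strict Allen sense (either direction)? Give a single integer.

0

Target S = [21:10, 22:00].
B [06:40, 06:50] → before → no.
G [06:00, 07:00] → before → no.
H [22:00, 23:00] → met-by → no.
Q [13:25, 18:30] → before → no.
V [13:50, 17:40] → before → no.
W [15:55, 20:35] → before → no.
Total: 0.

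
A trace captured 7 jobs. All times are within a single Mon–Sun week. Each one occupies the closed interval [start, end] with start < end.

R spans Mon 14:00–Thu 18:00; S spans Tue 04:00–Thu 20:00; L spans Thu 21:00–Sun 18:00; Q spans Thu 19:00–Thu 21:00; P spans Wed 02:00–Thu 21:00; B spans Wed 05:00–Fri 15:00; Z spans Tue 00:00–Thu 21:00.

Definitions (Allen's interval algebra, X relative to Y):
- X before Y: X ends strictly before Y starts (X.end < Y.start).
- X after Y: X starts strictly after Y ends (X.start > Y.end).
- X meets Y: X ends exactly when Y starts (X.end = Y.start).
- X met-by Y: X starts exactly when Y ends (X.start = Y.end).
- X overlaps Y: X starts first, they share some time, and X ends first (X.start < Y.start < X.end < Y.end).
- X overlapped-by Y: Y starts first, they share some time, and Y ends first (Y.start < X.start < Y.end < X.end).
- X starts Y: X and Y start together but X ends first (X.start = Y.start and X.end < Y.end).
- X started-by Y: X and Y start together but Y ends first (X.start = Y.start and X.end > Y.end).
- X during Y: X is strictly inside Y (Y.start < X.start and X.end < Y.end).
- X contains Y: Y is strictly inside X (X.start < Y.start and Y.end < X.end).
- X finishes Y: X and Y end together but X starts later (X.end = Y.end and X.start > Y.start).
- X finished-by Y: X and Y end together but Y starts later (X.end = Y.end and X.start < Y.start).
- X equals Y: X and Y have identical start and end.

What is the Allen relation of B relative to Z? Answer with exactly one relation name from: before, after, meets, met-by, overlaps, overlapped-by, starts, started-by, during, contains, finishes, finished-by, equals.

overlapped-by

B = [Wed 05:00, Fri 15:00]; Z = [Tue 00:00, Thu 21:00].
Compare endpoints: B.start > Z.start, B.start < Z.end, B.end > Z.start, B.end > Z.end.
That pattern is 'overlapped-by'.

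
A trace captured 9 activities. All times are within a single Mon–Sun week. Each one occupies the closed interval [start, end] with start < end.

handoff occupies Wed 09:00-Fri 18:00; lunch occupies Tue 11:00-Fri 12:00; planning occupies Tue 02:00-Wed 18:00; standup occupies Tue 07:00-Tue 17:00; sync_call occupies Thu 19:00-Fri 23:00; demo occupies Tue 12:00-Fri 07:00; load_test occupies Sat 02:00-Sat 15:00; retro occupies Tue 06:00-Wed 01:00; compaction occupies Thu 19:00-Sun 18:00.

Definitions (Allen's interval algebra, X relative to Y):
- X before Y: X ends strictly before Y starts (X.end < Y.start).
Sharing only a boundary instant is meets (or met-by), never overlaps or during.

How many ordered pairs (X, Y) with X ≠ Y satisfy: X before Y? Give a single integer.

Checking all 72 ordered pairs for relation 'before'; matching pairs in alphabetical order:
(demo, load_test): demo before load_test ✓
(handoff, load_test): handoff before load_test ✓
(lunch, load_test): lunch before load_test ✓
(planning, compaction): planning before compaction ✓
(planning, load_test): planning before load_test ✓
(planning, sync_call): planning before sync_call ✓
(retro, compaction): retro before compaction ✓
(retro, handoff): retro before handoff ✓
(retro, load_test): retro before load_test ✓
(retro, sync_call): retro before sync_call ✓
(standup, compaction): standup before compaction ✓
(standup, handoff): standup before handoff ✓
(standup, load_test): standup before load_test ✓
(standup, sync_call): standup before sync_call ✓
(sync_call, load_test): sync_call before load_test ✓
Count: 15.

15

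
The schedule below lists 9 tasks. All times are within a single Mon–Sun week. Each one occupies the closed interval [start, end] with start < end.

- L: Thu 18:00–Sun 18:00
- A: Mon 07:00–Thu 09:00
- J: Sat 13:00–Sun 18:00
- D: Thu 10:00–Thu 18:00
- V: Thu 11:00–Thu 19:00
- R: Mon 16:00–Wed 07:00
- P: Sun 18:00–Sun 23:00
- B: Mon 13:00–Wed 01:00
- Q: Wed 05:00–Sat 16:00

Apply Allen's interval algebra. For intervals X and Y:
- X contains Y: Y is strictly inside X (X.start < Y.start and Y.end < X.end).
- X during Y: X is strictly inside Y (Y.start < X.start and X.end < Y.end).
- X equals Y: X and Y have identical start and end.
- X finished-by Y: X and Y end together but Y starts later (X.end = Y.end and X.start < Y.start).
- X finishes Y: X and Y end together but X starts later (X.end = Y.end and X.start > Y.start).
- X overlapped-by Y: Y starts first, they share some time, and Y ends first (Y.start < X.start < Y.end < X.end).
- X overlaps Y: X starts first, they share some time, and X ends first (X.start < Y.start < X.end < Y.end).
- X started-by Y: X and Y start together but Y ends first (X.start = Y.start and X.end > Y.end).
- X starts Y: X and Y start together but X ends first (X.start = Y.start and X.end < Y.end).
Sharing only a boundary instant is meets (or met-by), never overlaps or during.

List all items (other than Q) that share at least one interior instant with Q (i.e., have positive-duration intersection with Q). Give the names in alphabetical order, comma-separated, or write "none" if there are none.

Target Q = [Wed 05:00, Sat 16:00].
A [Mon 07:00, Thu 09:00] → overlaps → yes.
B [Mon 13:00, Wed 01:00] → before → no.
D [Thu 10:00, Thu 18:00] → during → yes.
J [Sat 13:00, Sun 18:00] → overlapped-by → yes.
L [Thu 18:00, Sun 18:00] → overlapped-by → yes.
P [Sun 18:00, Sun 23:00] → after → no.
R [Mon 16:00, Wed 07:00] → overlaps → yes.
V [Thu 11:00, Thu 19:00] → during → yes.
Result: A, D, J, L, R, V.

A, D, J, L, R, V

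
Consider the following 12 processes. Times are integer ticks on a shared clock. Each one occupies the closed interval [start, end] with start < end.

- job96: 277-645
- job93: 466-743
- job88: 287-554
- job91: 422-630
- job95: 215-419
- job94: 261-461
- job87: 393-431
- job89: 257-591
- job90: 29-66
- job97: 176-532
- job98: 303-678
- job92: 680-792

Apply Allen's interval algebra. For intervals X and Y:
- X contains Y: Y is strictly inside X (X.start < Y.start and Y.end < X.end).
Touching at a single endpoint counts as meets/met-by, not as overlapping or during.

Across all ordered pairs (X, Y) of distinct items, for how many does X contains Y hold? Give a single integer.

13

Checking all 132 ordered pairs for relation 'contains'; matching pairs in alphabetical order:
(job88, job87): job88 contains job87 ✓
(job89, job87): job89 contains job87 ✓
(job89, job88): job89 contains job88 ✓
(job89, job94): job89 contains job94 ✓
(job94, job87): job94 contains job87 ✓
(job96, job87): job96 contains job87 ✓
(job96, job88): job96 contains job88 ✓
(job96, job91): job96 contains job91 ✓
(job97, job87): job97 contains job87 ✓
(job97, job94): job97 contains job94 ✓
(job97, job95): job97 contains job95 ✓
(job98, job87): job98 contains job87 ✓
(job98, job91): job98 contains job91 ✓
Count: 13.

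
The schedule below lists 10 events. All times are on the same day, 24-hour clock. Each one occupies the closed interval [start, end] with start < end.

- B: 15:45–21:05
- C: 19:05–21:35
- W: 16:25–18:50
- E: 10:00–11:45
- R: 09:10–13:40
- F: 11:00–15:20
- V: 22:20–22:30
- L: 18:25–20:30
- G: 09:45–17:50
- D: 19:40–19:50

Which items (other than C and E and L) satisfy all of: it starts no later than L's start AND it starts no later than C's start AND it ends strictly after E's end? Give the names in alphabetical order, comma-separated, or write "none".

B, F, G, R, W

Conditions: its start is no later than L's start (X.start <= 18:25) AND its start is no later than C's start (X.start <= 19:05) AND its end is strictly after E's end (X.end > 11:45).
B: start 15:45 <= 18:25? ✓; start 15:45 <= 19:05? ✓; end 21:05 > 11:45? ✓ → yes.
D: start 19:40 <= 18:25? ✗; start 19:40 <= 19:05? ✗; end 19:50 > 11:45? ✓ → no.
F: start 11:00 <= 18:25? ✓; start 11:00 <= 19:05? ✓; end 15:20 > 11:45? ✓ → yes.
G: start 09:45 <= 18:25? ✓; start 09:45 <= 19:05? ✓; end 17:50 > 11:45? ✓ → yes.
R: start 09:10 <= 18:25? ✓; start 09:10 <= 19:05? ✓; end 13:40 > 11:45? ✓ → yes.
V: start 22:20 <= 18:25? ✗; start 22:20 <= 19:05? ✗; end 22:30 > 11:45? ✓ → no.
W: start 16:25 <= 18:25? ✓; start 16:25 <= 19:05? ✓; end 18:50 > 11:45? ✓ → yes.
Result: B, F, G, R, W.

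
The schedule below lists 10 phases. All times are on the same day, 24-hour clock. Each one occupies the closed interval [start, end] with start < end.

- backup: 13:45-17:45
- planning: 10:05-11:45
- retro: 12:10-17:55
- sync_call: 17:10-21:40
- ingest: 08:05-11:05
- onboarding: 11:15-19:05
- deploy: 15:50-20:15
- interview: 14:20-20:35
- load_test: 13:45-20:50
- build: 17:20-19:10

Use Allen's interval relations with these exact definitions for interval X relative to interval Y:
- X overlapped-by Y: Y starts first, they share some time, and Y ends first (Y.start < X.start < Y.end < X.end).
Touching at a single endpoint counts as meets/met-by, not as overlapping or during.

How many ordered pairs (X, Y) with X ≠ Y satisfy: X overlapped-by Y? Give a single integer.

19

Checking all 90 ordered pairs for relation 'overlapped-by'; matching pairs in alphabetical order:
(build, backup): build overlapped-by backup ✓
(build, onboarding): build overlapped-by onboarding ✓
(build, retro): build overlapped-by retro ✓
(deploy, backup): deploy overlapped-by backup ✓
(deploy, onboarding): deploy overlapped-by onboarding ✓
(deploy, retro): deploy overlapped-by retro ✓
(interview, backup): interview overlapped-by backup ✓
(interview, onboarding): interview overlapped-by onboarding ✓
(interview, retro): interview overlapped-by retro ✓
(load_test, onboarding): load_test overlapped-by onboarding ✓
(load_test, retro): load_test overlapped-by retro ✓
(onboarding, planning): onboarding overlapped-by planning ✓
(planning, ingest): planning overlapped-by ingest ✓
(sync_call, backup): sync_call overlapped-by backup ✓
(sync_call, deploy): sync_call overlapped-by deploy ✓
(sync_call, interview): sync_call overlapped-by interview ✓
(sync_call, load_test): sync_call overlapped-by load_test ✓
(sync_call, onboarding): sync_call overlapped-by onboarding ✓
(sync_call, retro): sync_call overlapped-by retro ✓
Count: 19.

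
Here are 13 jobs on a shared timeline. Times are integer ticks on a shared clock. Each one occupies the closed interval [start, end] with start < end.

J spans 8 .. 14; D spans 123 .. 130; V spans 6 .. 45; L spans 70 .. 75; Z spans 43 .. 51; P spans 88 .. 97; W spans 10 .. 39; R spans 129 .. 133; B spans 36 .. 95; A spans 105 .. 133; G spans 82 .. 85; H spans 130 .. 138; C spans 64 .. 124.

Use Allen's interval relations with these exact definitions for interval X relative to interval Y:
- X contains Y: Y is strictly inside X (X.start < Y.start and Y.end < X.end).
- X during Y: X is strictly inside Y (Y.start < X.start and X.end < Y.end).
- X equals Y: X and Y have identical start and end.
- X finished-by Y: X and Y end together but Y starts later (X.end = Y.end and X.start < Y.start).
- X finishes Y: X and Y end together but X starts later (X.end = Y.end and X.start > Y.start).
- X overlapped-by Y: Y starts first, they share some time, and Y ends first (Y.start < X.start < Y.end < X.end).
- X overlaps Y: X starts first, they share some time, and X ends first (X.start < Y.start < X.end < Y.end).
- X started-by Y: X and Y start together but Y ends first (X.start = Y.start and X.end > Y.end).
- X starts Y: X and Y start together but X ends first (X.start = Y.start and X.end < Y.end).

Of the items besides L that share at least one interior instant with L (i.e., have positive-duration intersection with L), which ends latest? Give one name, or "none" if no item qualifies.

C

Target L = [70, 75].
A [105, 133] → after → excluded.
B [36, 95] → contains → candidate.
C [64, 124] → contains → candidate.
D [123, 130] → after → excluded.
G [82, 85] → after → excluded.
H [130, 138] → after → excluded.
J [8, 14] → before → excluded.
P [88, 97] → after → excluded.
R [129, 133] → after → excluded.
V [6, 45] → before → excluded.
W [10, 39] → before → excluded.
Z [43, 51] → before → excluded.
Among candidates, latest end is 124 → C.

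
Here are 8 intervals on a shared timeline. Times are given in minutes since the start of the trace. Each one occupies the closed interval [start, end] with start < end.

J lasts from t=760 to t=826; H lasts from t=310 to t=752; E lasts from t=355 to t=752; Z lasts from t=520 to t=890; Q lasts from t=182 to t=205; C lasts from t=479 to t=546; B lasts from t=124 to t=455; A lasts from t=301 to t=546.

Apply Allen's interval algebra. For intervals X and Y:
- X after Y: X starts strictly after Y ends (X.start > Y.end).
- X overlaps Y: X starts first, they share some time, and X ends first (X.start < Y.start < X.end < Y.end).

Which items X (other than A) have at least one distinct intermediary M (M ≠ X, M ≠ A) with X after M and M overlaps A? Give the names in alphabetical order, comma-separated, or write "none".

C, J, Z

Target A = [t=301, t=546].
Intermediaries M with M overlaps A: B.
Via B — items with X after B: C, J, Z.
Union: C, J, Z.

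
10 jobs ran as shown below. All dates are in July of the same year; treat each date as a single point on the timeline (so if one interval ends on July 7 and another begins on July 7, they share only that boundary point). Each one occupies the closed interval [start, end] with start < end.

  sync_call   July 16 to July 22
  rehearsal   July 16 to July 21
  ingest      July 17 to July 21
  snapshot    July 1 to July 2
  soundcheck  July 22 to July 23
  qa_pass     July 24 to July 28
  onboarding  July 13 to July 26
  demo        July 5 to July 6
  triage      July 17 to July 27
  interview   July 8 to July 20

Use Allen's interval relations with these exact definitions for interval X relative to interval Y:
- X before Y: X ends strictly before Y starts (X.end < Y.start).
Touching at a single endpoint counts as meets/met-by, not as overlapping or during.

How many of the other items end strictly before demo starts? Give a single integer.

Target demo = [July 5, July 6].
ingest [July 17, July 21] → after → no.
interview [July 8, July 20] → after → no.
onboarding [July 13, July 26] → after → no.
qa_pass [July 24, July 28] → after → no.
rehearsal [July 16, July 21] → after → no.
snapshot [July 1, July 2] → before → counts.
soundcheck [July 22, July 23] → after → no.
sync_call [July 16, July 22] → after → no.
triage [July 17, July 27] → after → no.
Total: 1.

1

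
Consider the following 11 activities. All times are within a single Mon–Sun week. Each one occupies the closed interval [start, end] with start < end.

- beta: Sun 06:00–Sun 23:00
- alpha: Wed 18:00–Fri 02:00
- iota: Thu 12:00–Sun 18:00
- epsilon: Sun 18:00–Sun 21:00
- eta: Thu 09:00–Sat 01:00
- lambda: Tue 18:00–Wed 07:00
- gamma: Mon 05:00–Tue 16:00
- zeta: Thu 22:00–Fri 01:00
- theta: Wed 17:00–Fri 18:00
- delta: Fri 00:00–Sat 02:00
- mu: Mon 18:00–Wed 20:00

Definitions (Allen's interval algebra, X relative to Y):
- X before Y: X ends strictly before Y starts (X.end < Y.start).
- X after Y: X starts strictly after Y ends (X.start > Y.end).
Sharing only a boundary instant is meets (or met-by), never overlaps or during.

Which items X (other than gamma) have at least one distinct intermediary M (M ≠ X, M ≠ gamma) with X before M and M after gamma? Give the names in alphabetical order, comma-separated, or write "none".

Target gamma = [Mon 05:00, Tue 16:00].
Intermediaries M with M after gamma: alpha, beta, delta, epsilon, eta, iota, lambda, theta, zeta.
Via alpha — items with X before alpha: lambda.
Via beta — items with X before beta: alpha, delta, eta, lambda, mu, theta, zeta.
Via delta — items with X before delta: lambda, mu.
Via epsilon — items with X before epsilon: alpha, delta, eta, lambda, mu, theta, zeta.
Via eta — items with X before eta: lambda, mu.
Via iota — items with X before iota: lambda, mu.
Via lambda — items with X before lambda: none.
Via theta — items with X before theta: lambda.
Via zeta — items with X before zeta: lambda, mu.
Union: alpha, delta, eta, lambda, mu, theta, zeta.

alpha, delta, eta, lambda, mu, theta, zeta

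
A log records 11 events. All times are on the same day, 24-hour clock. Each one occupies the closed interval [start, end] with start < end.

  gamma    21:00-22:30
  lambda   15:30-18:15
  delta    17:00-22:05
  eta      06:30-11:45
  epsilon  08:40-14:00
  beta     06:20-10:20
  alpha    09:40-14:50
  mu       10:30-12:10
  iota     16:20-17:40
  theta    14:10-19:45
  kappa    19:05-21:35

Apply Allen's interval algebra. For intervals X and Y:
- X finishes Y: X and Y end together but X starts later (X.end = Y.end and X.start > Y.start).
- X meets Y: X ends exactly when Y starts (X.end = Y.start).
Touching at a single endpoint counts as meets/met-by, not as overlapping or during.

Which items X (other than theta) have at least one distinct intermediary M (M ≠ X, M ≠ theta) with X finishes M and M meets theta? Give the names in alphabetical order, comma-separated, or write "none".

none

Target theta = [14:10, 19:45].
Intermediaries M with M meets theta: none.
Union: none.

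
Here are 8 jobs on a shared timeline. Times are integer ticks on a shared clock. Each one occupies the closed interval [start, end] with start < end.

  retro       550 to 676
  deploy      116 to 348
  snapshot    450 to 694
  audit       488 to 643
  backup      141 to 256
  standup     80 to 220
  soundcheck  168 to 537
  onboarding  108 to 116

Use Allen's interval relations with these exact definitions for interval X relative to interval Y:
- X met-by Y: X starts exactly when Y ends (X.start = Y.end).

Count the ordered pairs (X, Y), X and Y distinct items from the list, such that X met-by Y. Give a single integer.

1

Checking all 56 ordered pairs for relation 'met-by'; matching pairs in alphabetical order:
(deploy, onboarding): deploy met-by onboarding ✓
Count: 1.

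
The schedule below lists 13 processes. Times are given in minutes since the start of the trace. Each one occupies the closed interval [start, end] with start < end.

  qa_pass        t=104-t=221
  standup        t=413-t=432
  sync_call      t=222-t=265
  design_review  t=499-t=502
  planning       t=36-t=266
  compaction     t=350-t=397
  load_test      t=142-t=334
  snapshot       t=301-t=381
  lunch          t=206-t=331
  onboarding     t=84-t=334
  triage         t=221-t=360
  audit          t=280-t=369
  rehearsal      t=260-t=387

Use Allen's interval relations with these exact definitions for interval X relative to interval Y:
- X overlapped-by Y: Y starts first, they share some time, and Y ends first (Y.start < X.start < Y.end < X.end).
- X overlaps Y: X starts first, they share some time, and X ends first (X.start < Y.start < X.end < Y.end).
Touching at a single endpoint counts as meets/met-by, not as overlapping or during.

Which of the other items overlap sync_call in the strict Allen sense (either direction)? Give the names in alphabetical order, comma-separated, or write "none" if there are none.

Target sync_call = [t=222, t=265].
audit [t=280, t=369] → after → no.
compaction [t=350, t=397] → after → no.
design_review [t=499, t=502] → after → no.
load_test [t=142, t=334] → contains → no.
lunch [t=206, t=331] → contains → no.
onboarding [t=84, t=334] → contains → no.
planning [t=36, t=266] → contains → no.
qa_pass [t=104, t=221] → before → no.
rehearsal [t=260, t=387] → overlapped-by → yes.
snapshot [t=301, t=381] → after → no.
standup [t=413, t=432] → after → no.
triage [t=221, t=360] → contains → no.
Result: rehearsal.

rehearsal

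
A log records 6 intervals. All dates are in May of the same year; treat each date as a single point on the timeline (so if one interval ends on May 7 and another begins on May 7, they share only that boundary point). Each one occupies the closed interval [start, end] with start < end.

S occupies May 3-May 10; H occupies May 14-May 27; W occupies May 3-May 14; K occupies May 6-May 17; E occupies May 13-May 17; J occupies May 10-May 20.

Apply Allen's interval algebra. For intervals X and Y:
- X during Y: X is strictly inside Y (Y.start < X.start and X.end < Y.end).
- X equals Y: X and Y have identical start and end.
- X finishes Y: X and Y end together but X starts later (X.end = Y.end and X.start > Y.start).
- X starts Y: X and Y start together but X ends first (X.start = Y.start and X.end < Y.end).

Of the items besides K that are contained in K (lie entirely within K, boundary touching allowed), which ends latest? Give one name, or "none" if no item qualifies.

E

Target K = [May 6, May 17].
E [May 13, May 17] → finishes → candidate.
H [May 14, May 27] → overlapped-by → excluded.
J [May 10, May 20] → overlapped-by → excluded.
S [May 3, May 10] → overlaps → excluded.
W [May 3, May 14] → overlaps → excluded.
Among candidates, latest end is May 17 → E.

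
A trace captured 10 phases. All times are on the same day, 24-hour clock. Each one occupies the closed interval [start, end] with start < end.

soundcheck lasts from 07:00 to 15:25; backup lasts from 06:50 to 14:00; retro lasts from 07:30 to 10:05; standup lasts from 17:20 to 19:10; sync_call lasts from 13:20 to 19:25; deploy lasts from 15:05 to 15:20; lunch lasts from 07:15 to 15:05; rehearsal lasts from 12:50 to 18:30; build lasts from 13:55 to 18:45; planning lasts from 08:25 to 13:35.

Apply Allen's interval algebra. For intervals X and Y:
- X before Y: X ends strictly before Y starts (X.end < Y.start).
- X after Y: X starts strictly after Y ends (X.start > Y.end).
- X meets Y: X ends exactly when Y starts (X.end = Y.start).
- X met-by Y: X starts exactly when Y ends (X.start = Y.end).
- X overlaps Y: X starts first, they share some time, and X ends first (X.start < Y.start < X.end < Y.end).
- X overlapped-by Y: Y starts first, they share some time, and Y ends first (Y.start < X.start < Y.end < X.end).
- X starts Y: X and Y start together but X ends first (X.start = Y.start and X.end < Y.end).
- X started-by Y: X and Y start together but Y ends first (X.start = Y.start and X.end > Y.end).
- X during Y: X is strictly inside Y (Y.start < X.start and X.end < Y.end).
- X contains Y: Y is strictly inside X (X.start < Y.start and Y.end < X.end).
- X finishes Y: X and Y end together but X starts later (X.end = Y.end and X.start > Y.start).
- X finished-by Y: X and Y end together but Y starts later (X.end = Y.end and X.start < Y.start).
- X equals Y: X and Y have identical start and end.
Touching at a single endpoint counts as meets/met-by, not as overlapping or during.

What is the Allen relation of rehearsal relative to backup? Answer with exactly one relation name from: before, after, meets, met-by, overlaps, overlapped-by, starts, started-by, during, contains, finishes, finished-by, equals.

rehearsal = [12:50, 18:30]; backup = [06:50, 14:00].
Compare endpoints: rehearsal.start > backup.start, rehearsal.start < backup.end, rehearsal.end > backup.start, rehearsal.end > backup.end.
That pattern is 'overlapped-by'.

overlapped-by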